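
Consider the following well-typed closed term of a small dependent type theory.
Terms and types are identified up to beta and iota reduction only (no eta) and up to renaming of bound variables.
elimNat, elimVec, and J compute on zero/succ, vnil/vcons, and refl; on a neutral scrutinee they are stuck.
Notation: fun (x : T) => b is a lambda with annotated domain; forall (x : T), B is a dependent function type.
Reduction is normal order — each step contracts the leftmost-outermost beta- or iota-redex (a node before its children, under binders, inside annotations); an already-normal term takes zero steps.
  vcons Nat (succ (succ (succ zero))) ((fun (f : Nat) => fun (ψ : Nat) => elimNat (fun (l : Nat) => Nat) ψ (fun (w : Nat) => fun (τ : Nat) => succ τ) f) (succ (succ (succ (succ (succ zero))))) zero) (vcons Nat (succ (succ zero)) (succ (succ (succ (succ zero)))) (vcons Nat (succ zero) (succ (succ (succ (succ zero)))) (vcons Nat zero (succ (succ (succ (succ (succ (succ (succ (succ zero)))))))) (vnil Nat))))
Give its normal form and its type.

reduced normal form:
  vcons Nat (succ (succ (succ zero))) (succ (succ (succ (succ (succ zero))))) (vcons Nat (succ (succ zero)) (succ (succ (succ (succ zero)))) (vcons Nat (succ zero) (succ (succ (succ (succ zero)))) (vcons Nat zero (succ (succ (succ (succ (succ (succ (succ (succ zero)))))))) (vnil Nat))))
the term's type:
  Vec Nat (succ (succ (succ (succ zero))))
observation: reduction starts at a beta-redex, and 18 normal-order steps reach the normal form.


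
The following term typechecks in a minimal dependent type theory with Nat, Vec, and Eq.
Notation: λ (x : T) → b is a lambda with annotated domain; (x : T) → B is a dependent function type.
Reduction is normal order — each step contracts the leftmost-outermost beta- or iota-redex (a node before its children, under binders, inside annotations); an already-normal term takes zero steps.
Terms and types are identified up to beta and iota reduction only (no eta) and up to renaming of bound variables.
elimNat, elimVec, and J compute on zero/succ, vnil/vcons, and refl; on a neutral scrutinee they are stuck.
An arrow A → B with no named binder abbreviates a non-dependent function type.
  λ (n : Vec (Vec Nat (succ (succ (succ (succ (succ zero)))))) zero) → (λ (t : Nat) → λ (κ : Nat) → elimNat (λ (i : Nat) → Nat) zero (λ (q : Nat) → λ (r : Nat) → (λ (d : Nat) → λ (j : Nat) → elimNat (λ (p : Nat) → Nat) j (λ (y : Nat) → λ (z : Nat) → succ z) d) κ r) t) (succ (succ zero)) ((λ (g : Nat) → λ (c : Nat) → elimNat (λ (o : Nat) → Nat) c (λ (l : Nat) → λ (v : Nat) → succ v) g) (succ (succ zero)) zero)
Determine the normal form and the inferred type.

normal form:
  λ (n : Vec (Vec Nat (succ (succ (succ (succ (succ zero)))))) zero) → succ (succ (succ (succ zero)))
the term's type:
  Vec (Vec Nat (succ (succ (succ (succ (succ zero)))))) zero → Nat


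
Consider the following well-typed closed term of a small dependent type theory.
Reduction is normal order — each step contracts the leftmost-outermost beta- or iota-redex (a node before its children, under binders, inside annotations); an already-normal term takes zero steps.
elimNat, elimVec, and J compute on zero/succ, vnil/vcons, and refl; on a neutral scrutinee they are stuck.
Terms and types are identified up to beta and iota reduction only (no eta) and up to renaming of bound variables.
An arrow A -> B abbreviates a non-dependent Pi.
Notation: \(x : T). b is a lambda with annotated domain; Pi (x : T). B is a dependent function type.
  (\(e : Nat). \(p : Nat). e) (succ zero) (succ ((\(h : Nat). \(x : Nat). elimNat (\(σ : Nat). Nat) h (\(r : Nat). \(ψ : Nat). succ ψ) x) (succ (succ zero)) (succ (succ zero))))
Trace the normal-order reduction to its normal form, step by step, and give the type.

normal-order reduction:
  (\(e : Nat). \(p : Nat). e) (succ zero) (succ ((\(h : Nat). \(x : Nat). elimNat (\(σ : Nat). Nat) h (\(r : Nat). \(ψ : Nat). succ ψ) x) (succ (succ zero)) (succ (succ zero))))
  ~> (\(e : Nat). succ zero) (succ ((\(p : Nat). \(h : Nat). elimNat (\(x : Nat). Nat) p (\(σ : Nat). \(r : Nat). succ r) h) (succ (succ zero)) (succ (succ zero))))
  ~> succ zero
the term's type:
  Nat


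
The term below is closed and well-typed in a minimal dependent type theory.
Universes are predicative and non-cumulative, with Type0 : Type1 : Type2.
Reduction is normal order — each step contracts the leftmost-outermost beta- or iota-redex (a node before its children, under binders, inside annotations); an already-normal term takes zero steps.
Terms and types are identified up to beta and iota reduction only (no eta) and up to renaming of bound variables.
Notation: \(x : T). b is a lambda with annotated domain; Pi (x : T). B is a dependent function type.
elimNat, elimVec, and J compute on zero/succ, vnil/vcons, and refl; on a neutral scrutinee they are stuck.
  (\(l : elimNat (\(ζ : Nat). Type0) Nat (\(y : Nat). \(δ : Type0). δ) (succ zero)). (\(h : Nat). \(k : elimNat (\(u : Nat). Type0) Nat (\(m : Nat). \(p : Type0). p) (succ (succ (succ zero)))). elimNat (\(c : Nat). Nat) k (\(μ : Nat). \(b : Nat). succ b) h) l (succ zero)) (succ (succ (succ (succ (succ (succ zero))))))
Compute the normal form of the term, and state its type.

resulting normal form:
  succ (succ (succ (succ (succ (succ (succ zero))))))
the term's type:
  Nat


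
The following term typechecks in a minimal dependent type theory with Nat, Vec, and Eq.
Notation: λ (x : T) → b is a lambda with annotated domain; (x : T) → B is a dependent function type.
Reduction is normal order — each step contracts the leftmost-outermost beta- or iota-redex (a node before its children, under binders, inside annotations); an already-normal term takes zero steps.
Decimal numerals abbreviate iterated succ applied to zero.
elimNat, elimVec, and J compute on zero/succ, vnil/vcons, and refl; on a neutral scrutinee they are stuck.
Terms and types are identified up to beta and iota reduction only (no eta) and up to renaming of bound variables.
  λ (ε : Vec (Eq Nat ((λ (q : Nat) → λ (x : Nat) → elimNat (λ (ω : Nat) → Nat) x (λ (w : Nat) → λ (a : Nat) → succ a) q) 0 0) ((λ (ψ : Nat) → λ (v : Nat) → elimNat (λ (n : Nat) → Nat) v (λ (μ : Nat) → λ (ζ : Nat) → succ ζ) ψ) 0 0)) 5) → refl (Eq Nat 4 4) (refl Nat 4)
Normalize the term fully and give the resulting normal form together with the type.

resulting normal form:
  λ (ε : Vec (Eq Nat 0 0) 5) → refl (Eq Nat 4 4) (refl Nat 4)
the term's type:
  (ε : Vec (Eq Nat 0 0) 5) → Eq (Eq Nat 4 4) (refl Nat 4) (refl Nat 4)
observation: the first redex contracted is a beta-redex; the normal form is reached in 6 normal-order steps.


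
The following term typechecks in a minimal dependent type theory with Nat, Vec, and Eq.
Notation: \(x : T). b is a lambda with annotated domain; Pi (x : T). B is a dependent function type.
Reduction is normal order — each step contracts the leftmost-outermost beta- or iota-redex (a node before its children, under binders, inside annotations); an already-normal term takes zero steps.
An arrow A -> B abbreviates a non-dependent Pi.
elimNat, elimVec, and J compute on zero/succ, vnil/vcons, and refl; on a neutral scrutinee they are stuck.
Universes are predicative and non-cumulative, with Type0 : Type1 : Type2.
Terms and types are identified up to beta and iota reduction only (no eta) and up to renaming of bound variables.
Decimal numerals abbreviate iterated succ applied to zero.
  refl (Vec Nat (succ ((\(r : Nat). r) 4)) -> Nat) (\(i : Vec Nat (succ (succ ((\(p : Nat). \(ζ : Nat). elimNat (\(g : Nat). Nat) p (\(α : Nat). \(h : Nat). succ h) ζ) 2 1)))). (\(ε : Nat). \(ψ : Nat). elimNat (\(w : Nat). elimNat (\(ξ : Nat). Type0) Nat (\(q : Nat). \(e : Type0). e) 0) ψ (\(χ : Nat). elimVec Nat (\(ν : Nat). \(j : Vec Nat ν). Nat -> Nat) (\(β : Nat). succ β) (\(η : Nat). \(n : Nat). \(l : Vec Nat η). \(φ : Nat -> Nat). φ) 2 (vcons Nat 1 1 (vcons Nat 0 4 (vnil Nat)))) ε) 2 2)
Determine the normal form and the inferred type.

resulting normal form:
  refl (Vec Nat 5 -> Nat) (\(r : Vec Nat 5). 4)
type:
  Eq (Vec Nat 5 -> Nat) (\(r : Vec Nat 5). 4) (\(i : Vec Nat 5). 4)


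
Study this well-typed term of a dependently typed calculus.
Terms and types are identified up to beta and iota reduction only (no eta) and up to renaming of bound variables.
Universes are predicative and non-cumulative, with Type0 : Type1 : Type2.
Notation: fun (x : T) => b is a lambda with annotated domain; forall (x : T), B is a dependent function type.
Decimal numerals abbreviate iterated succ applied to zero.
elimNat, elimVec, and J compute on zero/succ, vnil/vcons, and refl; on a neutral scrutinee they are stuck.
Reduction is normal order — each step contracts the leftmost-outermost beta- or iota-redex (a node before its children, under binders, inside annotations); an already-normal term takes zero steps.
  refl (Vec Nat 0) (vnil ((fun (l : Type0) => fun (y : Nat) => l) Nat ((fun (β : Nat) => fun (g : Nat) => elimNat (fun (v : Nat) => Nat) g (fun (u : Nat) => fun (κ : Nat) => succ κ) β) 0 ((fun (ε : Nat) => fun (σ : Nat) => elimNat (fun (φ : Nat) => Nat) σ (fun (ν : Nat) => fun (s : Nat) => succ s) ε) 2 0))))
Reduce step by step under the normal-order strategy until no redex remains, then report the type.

normal-order reduction sequence:
  refl (Vec Nat 0) (vnil ((fun (l : Type0) => fun (y : Nat) => l) Nat ((fun (β : Nat) => fun (g : Nat) => elimNat (fun (v : Nat) => Nat) g (fun (u : Nat) => fun (κ : Nat) => succ κ) β) 0 ((fun (ε : Nat) => fun (σ : Nat) => elimNat (fun (φ : Nat) => Nat) σ (fun (ν : Nat) => fun (s : Nat) => succ s) ε) 2 0))))
  ~> refl (Vec Nat 0) (vnil ((fun (l : Nat) => Nat) ((fun (y : Nat) => fun (β : Nat) => elimNat (fun (g : Nat) => Nat) β (fun (v : Nat) => fun (u : Nat) => succ u) y) 0 ((fun (κ : Nat) => fun (ε : Nat) => elimNat (fun (σ : Nat) => Nat) ε (fun (φ : Nat) => fun (ν : Nat) => succ ν) κ) 2 0))))
  ~> refl (Vec Nat 0) (vnil Nat)
type:
  Eq (Vec Nat 0) (vnil Nat) (vnil Nat)


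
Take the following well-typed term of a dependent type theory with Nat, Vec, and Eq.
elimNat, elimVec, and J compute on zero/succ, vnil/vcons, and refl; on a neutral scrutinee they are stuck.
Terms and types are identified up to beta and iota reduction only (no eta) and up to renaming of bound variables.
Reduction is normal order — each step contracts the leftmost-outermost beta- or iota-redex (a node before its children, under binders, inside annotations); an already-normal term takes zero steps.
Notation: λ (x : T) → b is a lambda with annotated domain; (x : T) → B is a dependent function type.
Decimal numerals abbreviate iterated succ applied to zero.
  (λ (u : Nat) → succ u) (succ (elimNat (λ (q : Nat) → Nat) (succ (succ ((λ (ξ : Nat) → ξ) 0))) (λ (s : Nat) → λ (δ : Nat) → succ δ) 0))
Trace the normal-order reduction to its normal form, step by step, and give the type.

normal-order reduction sequence:
  (λ (u : Nat) → succ u) (succ (elimNat (λ (q : Nat) → Nat) (succ (succ ((λ (ξ : Nat) → ξ) 0))) (λ (s : Nat) → λ (δ : Nat) → succ δ) 0))
  ~> succ (succ (elimNat (λ (u : Nat) → Nat) (succ (succ ((λ (q : Nat) → q) 0))) (λ (ξ : Nat) → λ (s : Nat) → succ s) 0))
  ~> succ (succ (succ (succ ((λ (u : Nat) → u) 0))))
  ~> 4
the term's type:
  Nat


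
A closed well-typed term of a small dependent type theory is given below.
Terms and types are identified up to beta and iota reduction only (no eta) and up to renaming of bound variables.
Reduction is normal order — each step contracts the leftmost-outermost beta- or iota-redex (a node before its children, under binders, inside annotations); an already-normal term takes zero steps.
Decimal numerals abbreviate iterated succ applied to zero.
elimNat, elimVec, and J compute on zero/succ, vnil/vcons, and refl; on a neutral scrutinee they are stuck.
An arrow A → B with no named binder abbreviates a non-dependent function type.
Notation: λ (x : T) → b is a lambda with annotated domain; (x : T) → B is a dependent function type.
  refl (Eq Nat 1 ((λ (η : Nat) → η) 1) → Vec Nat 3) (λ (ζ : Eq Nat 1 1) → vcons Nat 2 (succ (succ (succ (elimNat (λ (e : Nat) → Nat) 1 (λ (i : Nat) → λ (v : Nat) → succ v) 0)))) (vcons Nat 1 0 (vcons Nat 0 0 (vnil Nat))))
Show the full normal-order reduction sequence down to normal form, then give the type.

normal-order reduction:
  refl (Eq Nat 1 ((λ (η : Nat) → η) 1) → Vec Nat 3) (λ (ζ : Eq Nat 1 1) → vcons Nat 2 (succ (succ (succ (elimNat (λ (e : Nat) → Nat) 1 (λ (i : Nat) → λ (v : Nat) → succ v) 0)))) (vcons Nat 1 0 (vcons Nat 0 0 (vnil Nat))))
  ~> refl (Eq Nat 1 1 → Vec Nat 3) (λ (η : Eq Nat 1 1) → vcons Nat 2 (succ (succ (succ (elimNat (λ (ζ : Nat) → Nat) 1 (λ (e : Nat) → λ (i : Nat) → succ i) 0)))) (vcons Nat 1 0 (vcons Nat 0 0 (vnil Nat))))
  ~> refl (Eq Nat 1 1 → Vec Nat 3) (λ (η : Eq Nat 1 1) → vcons Nat 2 4 (vcons Nat 1 0 (vcons Nat 0 0 (vnil Nat))))
inferred type:
  Eq (Eq Nat 1 1 → Vec Nat 3) (λ (η : Eq Nat 1 1) → vcons Nat 2 4 (vcons Nat 1 0 (vcons Nat 0 0 (vnil Nat)))) (λ (ζ : Eq Nat 1 1) → vcons Nat 2 4 (vcons Nat 1 0 (vcons Nat 0 0 (vnil Nat))))


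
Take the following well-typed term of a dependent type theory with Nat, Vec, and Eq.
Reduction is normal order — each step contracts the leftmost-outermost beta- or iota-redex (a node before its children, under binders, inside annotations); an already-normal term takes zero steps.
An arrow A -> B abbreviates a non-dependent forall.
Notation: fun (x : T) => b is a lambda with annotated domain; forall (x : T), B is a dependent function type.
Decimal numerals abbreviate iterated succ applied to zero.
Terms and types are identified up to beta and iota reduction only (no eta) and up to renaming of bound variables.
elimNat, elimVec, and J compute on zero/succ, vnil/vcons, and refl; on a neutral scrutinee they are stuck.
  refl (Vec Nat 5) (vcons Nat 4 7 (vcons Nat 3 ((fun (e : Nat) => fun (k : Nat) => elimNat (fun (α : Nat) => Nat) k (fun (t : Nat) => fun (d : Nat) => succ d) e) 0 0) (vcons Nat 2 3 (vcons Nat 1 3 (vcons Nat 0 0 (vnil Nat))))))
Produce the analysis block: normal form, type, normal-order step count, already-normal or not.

reduced normal form:
  refl (Vec Nat 5) (vcons Nat 4 7 (vcons Nat 3 0 (vcons Nat 2 3 (vcons Nat 1 3 (vcons Nat 0 0 (vnil Nat))))))
type:
  Eq (Vec Nat 5) (vcons Nat 4 7 (vcons Nat 3 0 (vcons Nat 2 3 (vcons Nat 1 3 (vcons Nat 0 0 (vnil Nat)))))) (vcons Nat 4 7 (vcons Nat 3 0 (vcons Nat 2 3 (vcons Nat 1 3 (vcons Nat 0 0 (vnil Nat))))))
normal-order step count: 3
term was already normal: no
first redex: a beta-redex


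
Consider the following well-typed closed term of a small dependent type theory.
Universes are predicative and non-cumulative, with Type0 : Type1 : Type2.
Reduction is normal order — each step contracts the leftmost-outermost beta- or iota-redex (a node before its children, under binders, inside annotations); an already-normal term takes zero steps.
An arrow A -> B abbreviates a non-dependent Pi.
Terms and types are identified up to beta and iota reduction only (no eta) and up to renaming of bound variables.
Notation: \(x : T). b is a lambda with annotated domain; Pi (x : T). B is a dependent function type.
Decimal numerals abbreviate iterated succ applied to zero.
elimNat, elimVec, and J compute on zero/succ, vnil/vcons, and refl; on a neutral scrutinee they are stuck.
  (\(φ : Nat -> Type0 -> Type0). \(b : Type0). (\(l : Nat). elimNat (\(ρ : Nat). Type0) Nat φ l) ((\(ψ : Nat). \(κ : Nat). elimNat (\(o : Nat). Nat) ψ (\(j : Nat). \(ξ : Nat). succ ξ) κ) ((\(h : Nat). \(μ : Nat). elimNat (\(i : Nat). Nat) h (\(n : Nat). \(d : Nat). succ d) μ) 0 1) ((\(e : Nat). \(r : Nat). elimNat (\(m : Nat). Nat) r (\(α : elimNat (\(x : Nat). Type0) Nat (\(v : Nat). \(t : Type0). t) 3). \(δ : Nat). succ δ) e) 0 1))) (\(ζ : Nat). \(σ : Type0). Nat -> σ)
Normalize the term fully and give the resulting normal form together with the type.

normal form:
  \(φ : Type0). Nat -> Nat -> Nat
inferred type:
  Type0 -> Type0
observation: reduction starts at a beta-redex, and 24 normal-order steps reach the normal form.


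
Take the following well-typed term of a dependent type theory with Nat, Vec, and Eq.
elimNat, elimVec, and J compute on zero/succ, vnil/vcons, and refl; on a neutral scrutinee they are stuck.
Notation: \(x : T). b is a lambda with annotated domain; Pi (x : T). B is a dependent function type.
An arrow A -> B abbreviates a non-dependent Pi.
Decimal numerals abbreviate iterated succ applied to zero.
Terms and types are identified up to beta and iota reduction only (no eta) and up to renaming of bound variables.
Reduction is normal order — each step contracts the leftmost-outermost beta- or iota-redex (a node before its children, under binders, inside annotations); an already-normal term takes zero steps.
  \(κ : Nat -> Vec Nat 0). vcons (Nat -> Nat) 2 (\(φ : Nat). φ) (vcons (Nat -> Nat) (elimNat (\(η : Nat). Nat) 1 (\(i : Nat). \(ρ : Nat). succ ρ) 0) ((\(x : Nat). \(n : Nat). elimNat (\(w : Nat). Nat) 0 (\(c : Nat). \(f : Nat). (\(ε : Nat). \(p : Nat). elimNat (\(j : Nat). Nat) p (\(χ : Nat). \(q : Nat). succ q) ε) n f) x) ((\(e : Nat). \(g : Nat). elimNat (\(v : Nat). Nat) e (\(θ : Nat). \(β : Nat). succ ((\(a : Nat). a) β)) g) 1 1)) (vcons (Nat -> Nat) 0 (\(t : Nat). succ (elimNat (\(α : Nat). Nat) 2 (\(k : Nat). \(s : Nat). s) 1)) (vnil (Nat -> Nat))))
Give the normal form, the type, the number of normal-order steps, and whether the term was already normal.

normal form:
  \(κ : Nat -> Vec Nat 0). vcons (Nat -> Nat) 2 (\(φ : Nat). φ) (vcons (Nat -> Nat) 1 (\(η : Nat). elimNat (\(i : Nat). Nat) (elimNat (\(ρ : Nat). Nat) 0 (\(x : Nat). \(n : Nat). succ n) η) (\(w : Nat). \(c : Nat). succ c) η) (vcons (Nat -> Nat) 0 (\(f : Nat). 3) (vnil (Nat -> Nat))))
inferred type:
  (Nat -> Vec Nat 0) -> Vec (Nat -> Nat) 3
steps to reach normal form (normal order): 22
term was already normal: no
first contracted redex: an elimNat iota-redex


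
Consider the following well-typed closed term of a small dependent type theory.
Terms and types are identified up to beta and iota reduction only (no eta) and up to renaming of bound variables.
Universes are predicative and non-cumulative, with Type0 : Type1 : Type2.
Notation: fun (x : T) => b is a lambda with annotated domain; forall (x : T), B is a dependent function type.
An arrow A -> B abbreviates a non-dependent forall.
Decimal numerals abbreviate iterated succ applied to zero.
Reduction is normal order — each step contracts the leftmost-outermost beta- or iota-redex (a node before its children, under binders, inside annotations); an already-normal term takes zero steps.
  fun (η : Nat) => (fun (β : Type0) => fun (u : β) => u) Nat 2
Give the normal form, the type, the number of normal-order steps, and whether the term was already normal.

reduced normal form:
  fun (η : Nat) => 2
the term's type:
  Nat -> Nat
steps to reach normal form (normal order): 2
already normal: no
first contracted redex: a beta-redex


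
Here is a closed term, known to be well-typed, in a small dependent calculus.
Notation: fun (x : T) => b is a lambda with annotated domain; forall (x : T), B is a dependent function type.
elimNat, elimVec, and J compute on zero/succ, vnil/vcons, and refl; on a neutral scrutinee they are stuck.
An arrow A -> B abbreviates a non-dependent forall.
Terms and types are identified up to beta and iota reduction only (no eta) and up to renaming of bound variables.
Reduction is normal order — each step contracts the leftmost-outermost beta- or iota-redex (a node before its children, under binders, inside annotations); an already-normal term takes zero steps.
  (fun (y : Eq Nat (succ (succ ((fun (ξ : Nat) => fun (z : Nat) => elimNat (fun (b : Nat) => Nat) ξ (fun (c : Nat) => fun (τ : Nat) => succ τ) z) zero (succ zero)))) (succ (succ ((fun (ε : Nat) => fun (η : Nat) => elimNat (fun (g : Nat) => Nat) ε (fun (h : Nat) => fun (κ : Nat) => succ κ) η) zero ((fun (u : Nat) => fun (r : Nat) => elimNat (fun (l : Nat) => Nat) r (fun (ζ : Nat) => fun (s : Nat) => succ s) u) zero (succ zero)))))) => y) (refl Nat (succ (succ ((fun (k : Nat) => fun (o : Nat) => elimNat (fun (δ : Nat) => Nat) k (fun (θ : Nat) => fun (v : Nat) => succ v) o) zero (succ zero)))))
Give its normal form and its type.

normal form:
  refl Nat (succ (succ (succ zero)))
inferred type:
  Eq Nat (succ (succ (succ zero))) (succ (succ (succ zero)))
observation: 7 normal-order steps separate the term from its normal form.


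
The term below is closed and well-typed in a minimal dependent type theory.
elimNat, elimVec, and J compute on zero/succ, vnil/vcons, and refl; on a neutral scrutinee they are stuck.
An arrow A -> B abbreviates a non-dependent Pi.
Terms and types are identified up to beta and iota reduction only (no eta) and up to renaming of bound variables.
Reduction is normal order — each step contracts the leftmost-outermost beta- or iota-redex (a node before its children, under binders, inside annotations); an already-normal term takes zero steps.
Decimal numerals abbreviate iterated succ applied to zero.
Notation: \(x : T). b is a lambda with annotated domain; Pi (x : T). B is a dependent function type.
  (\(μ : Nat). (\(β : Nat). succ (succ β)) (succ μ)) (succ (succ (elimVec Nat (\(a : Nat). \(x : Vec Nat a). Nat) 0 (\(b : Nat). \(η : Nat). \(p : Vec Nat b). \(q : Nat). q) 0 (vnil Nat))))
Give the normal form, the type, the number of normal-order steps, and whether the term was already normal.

normal form:
  5
type:
  Nat
normal-order step count: 3
already normal: no
first contracted redex: a beta-redex


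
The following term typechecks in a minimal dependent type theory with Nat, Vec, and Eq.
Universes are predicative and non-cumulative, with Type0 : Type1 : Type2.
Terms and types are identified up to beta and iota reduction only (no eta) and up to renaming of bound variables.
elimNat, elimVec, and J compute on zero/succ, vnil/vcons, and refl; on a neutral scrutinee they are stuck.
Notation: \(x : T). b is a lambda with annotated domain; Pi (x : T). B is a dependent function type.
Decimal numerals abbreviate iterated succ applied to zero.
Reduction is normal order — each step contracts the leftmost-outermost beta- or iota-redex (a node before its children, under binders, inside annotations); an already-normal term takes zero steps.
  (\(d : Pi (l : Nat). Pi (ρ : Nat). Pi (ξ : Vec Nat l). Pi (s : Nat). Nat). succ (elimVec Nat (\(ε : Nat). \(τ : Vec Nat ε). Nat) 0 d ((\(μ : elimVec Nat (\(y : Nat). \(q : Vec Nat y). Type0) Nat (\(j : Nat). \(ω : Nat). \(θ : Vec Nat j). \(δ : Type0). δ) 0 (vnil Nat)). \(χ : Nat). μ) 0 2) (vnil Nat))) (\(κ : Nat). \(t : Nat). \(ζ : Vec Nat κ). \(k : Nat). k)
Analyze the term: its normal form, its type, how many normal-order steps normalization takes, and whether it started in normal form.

reduced normal form:
  1
type:
  Nat
steps to reach normal form (normal order): 2
term was already normal: no
first redex: a beta-redex


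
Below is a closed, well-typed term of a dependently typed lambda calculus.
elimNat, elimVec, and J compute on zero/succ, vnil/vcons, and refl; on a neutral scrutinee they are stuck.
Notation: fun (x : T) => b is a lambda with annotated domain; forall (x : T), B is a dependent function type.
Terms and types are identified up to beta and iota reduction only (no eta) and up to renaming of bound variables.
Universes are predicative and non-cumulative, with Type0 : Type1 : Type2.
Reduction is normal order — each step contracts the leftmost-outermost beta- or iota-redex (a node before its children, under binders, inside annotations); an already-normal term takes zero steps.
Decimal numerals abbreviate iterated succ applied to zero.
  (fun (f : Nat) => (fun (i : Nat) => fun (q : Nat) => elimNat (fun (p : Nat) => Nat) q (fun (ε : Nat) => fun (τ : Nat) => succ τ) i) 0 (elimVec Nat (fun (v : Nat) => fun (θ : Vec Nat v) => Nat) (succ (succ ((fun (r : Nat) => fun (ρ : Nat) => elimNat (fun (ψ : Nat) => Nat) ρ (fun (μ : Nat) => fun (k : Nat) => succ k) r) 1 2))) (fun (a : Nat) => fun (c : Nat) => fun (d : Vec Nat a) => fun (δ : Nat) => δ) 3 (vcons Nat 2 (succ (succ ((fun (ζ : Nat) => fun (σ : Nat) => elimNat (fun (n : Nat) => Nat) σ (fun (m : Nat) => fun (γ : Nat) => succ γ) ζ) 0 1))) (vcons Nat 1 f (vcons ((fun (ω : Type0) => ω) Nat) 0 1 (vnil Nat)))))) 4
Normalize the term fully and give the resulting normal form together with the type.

resulting normal form:
  5
type:
  Nat
observation: the term reaches its normal form after 26 normal-order steps.


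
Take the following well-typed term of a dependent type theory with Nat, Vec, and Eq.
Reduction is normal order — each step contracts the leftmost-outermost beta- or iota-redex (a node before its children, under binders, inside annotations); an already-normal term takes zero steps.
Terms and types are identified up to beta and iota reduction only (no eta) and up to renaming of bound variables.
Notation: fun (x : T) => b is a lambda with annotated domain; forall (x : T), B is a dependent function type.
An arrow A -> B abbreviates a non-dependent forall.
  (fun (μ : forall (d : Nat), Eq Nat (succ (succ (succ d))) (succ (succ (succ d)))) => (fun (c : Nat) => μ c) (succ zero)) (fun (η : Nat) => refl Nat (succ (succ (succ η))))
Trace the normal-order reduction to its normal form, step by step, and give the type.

normal-order reduction:
  (fun (μ : forall (d : Nat), Eq Nat (succ (succ (succ d))) (succ (succ (succ d)))) => (fun (c : Nat) => μ c) (succ zero)) (fun (η : Nat) => refl Nat (succ (succ (succ η))))
  ~> (fun (μ : Nat) => (fun (d : Nat) => refl Nat (succ (succ (succ d)))) μ) (succ zero)
  ~> (fun (μ : Nat) => refl Nat (succ (succ (succ μ)))) (succ zero)
  ~> refl Nat (succ (succ (succ (succ zero))))
the term's type:
  Eq Nat (succ (succ (succ (succ zero)))) (succ (succ (succ (succ zero))))


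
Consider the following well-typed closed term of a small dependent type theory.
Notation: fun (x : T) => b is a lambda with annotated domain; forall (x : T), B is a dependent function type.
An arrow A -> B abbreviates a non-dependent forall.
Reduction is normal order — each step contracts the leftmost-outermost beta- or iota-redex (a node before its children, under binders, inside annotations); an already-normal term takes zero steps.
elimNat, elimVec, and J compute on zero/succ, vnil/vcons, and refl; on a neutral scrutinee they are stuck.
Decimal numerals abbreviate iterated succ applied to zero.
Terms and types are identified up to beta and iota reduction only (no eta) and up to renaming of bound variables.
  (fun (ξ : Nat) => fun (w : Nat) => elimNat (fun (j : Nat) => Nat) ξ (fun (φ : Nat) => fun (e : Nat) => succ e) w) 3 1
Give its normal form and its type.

reduced normal form:
  4
the term's type:
  Nat
observation: 6 normal-order steps separate the term from its normal form.


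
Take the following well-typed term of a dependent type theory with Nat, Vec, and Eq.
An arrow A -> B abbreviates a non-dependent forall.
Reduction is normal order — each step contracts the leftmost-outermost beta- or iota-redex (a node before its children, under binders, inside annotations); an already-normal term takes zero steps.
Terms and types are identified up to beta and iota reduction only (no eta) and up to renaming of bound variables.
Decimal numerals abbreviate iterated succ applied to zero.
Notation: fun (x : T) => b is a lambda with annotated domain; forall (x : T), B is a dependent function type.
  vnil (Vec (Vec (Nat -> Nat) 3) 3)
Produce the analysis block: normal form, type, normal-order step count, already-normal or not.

resulting normal form:
  vnil (Vec (Vec (Nat -> Nat) 3) 3)
type:
  Vec (Vec (Vec (Nat -> Nat) 3) 3) 0
reduction steps (normal order): 0
already normal: yes


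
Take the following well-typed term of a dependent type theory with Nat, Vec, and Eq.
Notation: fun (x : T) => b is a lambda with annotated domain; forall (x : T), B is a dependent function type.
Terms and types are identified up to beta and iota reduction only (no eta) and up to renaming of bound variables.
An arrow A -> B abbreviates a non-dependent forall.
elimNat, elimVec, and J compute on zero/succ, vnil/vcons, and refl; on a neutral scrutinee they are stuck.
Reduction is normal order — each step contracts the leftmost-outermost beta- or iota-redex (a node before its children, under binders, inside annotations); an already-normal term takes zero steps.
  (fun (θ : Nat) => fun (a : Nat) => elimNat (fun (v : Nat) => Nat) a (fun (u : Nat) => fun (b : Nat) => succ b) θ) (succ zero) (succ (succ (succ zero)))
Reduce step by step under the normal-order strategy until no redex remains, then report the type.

reduction (normal order):
  (fun (θ : Nat) => fun (a : Nat) => elimNat (fun (v : Nat) => Nat) a (fun (u : Nat) => fun (b : Nat) => succ b) θ) (succ zero) (succ (succ (succ zero)))
  ~> (fun (θ : Nat) => elimNat (fun (a : Nat) => Nat) θ (fun (v : Nat) => fun (u : Nat) => succ u) (succ zero)) (succ (succ (succ zero)))
  ~> elimNat (fun (θ : Nat) => Nat) (succ (succ (succ zero))) (fun (a : Nat) => fun (v : Nat) => succ v) (succ zero)
  ~> (fun (θ : Nat) => fun (a : Nat) => succ a) zero (elimNat (fun (v : Nat) => Nat) (succ (succ (succ zero))) (fun (u : Nat) => fun (b : Nat) => succ b) zero)
  ~> (fun (θ : Nat) => succ θ) (elimNat (fun (a : Nat) => Nat) (succ (succ (succ zero))) (fun (v : Nat) => fun (u : Nat) => succ u) zero)
  ~> succ (elimNat (fun (θ : Nat) => Nat) (succ (succ (succ zero))) (fun (a : Nat) => fun (v : Nat) => succ v) zero)
  ~> succ (succ (succ (succ zero)))
inferred type:
  Nat


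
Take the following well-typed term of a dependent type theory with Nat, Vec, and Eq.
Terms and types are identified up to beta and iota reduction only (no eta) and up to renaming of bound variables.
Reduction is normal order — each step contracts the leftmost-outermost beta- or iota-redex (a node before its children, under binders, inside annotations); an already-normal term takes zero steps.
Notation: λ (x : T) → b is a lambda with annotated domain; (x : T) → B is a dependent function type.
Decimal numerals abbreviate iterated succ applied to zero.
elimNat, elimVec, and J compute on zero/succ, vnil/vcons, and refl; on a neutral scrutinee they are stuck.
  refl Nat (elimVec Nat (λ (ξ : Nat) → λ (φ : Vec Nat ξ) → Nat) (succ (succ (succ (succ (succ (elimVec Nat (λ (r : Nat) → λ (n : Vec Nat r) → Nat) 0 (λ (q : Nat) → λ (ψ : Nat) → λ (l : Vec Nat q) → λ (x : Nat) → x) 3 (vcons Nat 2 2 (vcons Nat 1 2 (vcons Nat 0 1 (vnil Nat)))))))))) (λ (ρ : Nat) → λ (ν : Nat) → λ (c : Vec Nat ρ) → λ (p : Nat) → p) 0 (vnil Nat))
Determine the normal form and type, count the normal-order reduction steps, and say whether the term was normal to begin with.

normal form:
  refl Nat 5
type:
  Eq Nat 5 5
normal-order step count: 17
term was already normal: no
first contracted redex: an elimVec iota-redex


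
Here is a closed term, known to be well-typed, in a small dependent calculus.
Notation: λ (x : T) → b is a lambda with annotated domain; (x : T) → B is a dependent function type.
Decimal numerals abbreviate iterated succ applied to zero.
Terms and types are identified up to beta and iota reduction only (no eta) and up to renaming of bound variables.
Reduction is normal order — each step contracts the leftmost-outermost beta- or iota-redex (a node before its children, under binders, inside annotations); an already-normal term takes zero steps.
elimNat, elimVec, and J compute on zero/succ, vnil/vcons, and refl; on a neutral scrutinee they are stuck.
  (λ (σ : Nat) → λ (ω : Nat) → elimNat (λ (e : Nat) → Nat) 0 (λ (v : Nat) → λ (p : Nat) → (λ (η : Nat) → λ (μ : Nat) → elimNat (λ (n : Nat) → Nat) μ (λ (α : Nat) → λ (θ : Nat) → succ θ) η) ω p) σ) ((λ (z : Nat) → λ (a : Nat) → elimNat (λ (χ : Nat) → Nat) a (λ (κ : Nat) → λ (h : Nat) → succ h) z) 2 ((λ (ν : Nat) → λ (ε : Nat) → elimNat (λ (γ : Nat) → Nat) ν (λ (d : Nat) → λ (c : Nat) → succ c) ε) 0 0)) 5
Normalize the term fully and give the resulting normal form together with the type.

resulting normal form:
  10
the term's type:
  Nat


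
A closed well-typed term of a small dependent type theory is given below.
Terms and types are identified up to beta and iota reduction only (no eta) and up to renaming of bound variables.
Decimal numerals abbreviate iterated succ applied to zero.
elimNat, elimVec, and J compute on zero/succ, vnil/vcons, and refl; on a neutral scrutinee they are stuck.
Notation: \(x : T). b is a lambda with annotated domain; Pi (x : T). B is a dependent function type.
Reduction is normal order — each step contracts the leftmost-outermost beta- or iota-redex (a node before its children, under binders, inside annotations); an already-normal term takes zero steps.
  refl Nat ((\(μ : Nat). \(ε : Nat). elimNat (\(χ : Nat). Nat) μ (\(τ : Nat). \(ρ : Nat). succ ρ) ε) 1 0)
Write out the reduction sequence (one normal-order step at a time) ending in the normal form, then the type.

reduction (normal order):
  refl Nat ((\(μ : Nat). \(ε : Nat). elimNat (\(χ : Nat). Nat) μ (\(τ : Nat). \(ρ : Nat). succ ρ) ε) 1 0)
  ~> refl Nat ((\(μ : Nat). elimNat (\(ε : Nat). Nat) 1 (\(χ : Nat). \(τ : Nat). succ τ) μ) 0)
  ~> refl Nat (elimNat (\(μ : Nat). Nat) 1 (\(ε : Nat). \(χ : Nat). succ χ) 0)
  ~> refl Nat 1
inferred type:
  Eq Nat 1 1


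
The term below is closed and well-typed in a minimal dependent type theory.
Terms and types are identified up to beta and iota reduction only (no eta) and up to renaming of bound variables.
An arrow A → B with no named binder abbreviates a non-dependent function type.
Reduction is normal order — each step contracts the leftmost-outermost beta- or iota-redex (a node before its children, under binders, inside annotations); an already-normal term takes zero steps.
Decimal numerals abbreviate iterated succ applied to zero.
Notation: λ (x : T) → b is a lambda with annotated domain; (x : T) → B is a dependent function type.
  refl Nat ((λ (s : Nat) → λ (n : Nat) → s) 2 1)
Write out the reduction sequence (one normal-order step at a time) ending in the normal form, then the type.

normal-order reduction:
  refl Nat ((λ (s : Nat) → λ (n : Nat) → s) 2 1)
  ~> refl Nat ((λ (s : Nat) → 2) 1)
  ~> refl Nat 2
inferred type:
  Eq Nat 2 2


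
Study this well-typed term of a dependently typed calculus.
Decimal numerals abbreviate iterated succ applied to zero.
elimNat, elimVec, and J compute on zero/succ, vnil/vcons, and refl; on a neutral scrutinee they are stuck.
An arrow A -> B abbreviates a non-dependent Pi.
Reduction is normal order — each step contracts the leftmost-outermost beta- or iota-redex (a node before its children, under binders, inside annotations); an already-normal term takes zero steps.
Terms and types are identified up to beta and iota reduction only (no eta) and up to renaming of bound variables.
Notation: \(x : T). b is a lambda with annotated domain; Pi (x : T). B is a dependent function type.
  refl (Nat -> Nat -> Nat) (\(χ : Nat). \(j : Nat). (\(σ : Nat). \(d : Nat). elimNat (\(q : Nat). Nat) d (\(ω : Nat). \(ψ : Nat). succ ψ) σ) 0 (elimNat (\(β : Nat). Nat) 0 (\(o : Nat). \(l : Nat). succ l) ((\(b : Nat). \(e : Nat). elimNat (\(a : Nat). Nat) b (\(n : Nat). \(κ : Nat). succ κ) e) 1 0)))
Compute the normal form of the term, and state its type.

normal form:
  refl (Nat -> Nat -> Nat) (\(χ : Nat). \(j : Nat). 1)
inferred type:
  Eq (Nat -> Nat -> Nat) (\(χ : Nat). \(j : Nat). 1) (\(σ : Nat). \(d : Nat). 1)


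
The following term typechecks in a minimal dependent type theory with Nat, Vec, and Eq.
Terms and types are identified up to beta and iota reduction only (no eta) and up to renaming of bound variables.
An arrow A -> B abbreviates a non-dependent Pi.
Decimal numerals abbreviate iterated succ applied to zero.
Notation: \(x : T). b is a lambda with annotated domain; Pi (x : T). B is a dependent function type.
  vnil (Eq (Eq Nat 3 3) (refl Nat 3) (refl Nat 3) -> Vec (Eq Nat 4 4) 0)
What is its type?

the term's type:
  Vec (Eq (Eq Nat 3 3) (refl Nat 3) (refl Nat 3) -> Vec (Eq Nat 4 4) 0) 0


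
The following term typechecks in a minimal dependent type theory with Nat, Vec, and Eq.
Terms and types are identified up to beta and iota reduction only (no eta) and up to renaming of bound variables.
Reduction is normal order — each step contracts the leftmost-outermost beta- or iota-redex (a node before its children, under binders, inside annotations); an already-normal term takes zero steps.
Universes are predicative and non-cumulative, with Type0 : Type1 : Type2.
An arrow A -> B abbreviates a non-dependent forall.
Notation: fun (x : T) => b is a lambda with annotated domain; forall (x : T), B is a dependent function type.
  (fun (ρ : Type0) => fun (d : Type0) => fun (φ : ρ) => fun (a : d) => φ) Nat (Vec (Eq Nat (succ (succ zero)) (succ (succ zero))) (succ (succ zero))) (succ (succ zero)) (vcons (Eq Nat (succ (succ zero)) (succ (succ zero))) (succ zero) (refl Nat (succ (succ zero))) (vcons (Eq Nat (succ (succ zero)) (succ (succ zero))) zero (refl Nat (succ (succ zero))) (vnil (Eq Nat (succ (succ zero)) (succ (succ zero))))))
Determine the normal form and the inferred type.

normal form:
  succ (succ zero)
the term's type:
  Nat
observation: the first redex contracted is a beta-redex; the normal form is reached in 4 normal-order steps.


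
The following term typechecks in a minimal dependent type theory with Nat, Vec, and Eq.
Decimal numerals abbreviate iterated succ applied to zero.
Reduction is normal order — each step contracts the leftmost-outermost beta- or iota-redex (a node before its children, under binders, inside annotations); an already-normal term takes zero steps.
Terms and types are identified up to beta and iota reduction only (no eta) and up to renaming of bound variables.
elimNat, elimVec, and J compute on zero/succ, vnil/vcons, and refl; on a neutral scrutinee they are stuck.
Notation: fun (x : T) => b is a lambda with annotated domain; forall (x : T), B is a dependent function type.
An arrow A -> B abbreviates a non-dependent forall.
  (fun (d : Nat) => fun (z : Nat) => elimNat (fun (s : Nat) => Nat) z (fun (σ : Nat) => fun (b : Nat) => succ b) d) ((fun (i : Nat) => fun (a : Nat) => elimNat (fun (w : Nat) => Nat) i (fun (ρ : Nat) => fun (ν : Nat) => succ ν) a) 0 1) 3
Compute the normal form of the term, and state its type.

reduced normal form:
  4
the term's type:
  Nat


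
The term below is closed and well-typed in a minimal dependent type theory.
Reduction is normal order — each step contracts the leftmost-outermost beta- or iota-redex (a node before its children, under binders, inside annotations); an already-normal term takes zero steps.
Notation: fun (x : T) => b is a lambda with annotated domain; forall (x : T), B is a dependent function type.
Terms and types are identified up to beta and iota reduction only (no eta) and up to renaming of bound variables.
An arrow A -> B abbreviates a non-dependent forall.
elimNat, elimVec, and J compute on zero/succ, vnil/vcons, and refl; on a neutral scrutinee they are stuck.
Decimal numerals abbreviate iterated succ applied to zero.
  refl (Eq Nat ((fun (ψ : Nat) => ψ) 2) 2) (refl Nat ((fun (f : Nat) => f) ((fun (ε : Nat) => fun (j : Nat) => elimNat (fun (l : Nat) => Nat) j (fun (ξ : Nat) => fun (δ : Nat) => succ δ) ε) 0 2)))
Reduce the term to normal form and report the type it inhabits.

reduced normal form:
  refl (Eq Nat 2 2) (refl Nat 2)
the term's type:
  Eq (Eq Nat 2 2) (refl Nat 2) (refl Nat 2)


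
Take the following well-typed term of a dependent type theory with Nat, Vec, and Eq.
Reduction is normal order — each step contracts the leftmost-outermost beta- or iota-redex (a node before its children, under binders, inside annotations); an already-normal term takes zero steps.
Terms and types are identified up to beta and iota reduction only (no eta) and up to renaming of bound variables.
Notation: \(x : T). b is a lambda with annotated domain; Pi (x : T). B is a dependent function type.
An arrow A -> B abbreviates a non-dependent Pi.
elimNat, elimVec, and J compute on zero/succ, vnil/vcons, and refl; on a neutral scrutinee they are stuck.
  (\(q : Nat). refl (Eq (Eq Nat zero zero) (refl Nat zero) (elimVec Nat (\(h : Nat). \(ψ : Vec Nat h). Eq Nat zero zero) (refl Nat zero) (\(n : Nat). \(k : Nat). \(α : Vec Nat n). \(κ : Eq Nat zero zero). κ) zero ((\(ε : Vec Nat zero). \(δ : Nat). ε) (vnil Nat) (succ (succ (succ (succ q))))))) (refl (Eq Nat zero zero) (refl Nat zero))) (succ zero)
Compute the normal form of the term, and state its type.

normal form:
  refl (Eq (Eq Nat zero zero) (refl Nat zero) (refl Nat zero)) (refl (Eq Nat zero zero) (refl Nat zero))
the term's type:
  Eq (Eq (Eq Nat zero zero) (refl Nat zero) (refl Nat zero)) (refl (Eq Nat zero zero) (refl Nat zero)) (refl (Eq Nat zero zero) (refl Nat zero))
observation: contracting a beta-redex first, the term normalizes in 4 steps.
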